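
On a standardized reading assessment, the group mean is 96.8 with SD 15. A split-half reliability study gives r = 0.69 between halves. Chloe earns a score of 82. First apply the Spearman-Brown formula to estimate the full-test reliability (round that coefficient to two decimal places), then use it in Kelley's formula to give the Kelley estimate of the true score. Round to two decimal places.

84.66

Spearman-Brown: ρ = 2r/(1 + r) = 2(0.69)/(1 + 0.69) = 1.380/1.69 = 0.8166 → 0.82
Regress the observed score toward the mean by the unreliability: T̂ = 0.82·82 + 0.18·96.8 = 67.24 + 17.424 = 84.664.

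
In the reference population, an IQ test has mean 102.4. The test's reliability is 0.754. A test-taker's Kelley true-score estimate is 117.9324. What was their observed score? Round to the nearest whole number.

T̂ = ρX + (1 − ρ)μ  ⇒  X = (T̂ − (1 − ρ)μ) / ρ
X = (117.9324 − 0.246 × 102.4) / 0.754 = (117.9324 − 25.1904) / 0.754 = 92.7420 / 0.754 = 123.00

123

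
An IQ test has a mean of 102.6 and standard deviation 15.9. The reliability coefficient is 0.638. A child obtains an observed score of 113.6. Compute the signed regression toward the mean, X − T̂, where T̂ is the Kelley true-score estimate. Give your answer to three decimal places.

T̂ = ρX + (1 − ρ)μ
  = 0.638 × 113.6 + 0.362 × 102.6
  = 72.4768 + 37.1412
  = 109.61800
  ≈ 109.6180
X − T̂ = 113.6 − 109.6180 = 3.9820 → 3.982

3.982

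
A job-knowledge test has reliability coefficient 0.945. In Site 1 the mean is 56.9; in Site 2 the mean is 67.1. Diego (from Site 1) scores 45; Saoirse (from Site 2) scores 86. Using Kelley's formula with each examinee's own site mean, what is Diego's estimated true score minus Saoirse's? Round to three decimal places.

T̂_Diego = 0.945(45) + 0.055(56.9) = 45.65450
T̂_Saoirse = 0.945(86) + 0.055(67.1) = 84.96050
Difference = 45.65450 − 84.96050 = -39.30600

-39.306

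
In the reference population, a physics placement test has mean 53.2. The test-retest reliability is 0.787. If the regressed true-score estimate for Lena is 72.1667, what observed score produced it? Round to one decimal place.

77.3

T̂ = ρX + (1 − ρ)μ  ⇒  X = (T̂ − (1 − ρ)μ) / ρ
X = (72.1667 − 0.213 × 53.2) / 0.787 = (72.1667 − 11.3316) / 0.787 = 60.8351 / 0.787 = 77.300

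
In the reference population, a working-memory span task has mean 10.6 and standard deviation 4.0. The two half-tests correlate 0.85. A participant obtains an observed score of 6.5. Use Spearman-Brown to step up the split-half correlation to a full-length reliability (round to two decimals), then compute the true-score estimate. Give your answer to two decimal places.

6.83

Spearman-Brown: ρ = 2r/(1 + r) = 2(0.85)/(1 + 0.85) = 1.700/1.85 = 0.9189 → 0.92
T̂ = 0.92(6.5) + 0.08(10.6) = 5.980 + 0.848 = 6.828 → 6.83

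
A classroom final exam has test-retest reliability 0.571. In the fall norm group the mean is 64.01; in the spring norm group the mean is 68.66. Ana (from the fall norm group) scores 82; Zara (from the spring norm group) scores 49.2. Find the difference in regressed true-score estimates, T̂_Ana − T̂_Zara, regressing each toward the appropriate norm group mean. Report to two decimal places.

16.73

T̂_Ana = 0.571(82) + 0.429(64.01) = 74.2823
T̂_Zara = 0.571(49.2) + 0.429(68.66) = 57.5483
Difference = 74.2823 − 57.5483 = 16.7340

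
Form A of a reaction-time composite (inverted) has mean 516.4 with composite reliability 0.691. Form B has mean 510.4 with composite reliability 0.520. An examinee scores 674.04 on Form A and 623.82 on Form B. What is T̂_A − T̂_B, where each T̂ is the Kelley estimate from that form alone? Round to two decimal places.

55.95

T̂_A = 0.691(674.04) + 0.309(516.4) = 625.3292
T̂_B = 0.520(623.82) + 0.480(510.4) = 569.3784
T̂_A − T̂_B = 55.9508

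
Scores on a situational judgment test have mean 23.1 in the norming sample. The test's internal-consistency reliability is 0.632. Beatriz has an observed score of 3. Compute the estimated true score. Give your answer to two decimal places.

10.40

T̂ = 0.632(3) + 0.368(23.1) = 1.896 + 8.5008 = 10.397 → 10.40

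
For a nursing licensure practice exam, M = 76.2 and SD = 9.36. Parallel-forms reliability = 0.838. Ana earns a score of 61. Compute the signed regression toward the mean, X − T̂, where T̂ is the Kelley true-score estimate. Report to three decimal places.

Regress the observed score toward the mean by the unreliability: T̂ = 0.838·61 + 0.162·76.2 = 51.118 + 12.3444 = 63.46240.
X − T̂ = 61 − 63.4624 = -2.4624 → -2.462

-2.462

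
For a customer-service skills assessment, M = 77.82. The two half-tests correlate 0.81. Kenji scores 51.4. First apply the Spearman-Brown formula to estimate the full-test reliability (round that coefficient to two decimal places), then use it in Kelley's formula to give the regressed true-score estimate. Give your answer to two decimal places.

54.04

Spearman-Brown: ρ = 2r/(1 + r) = 2(0.81)/(1 + 0.81) = 1.620/1.81 = 0.8950 → 0.90
Regress the observed score toward the mean by the unreliability: T̂ = 0.90·51.4 + 0.10·77.82 = 46.260 + 7.7820 = 54.042.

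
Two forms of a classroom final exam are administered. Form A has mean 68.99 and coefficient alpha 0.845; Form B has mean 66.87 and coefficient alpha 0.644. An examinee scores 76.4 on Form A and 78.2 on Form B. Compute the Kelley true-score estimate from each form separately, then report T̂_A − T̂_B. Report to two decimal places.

T̂_A = 0.845(76.4) + 0.155(68.99) = 75.2515
T̂_B = 0.644(78.2) + 0.356(66.87) = 74.1665
T̂_A − T̂_B = 1.0849

1.08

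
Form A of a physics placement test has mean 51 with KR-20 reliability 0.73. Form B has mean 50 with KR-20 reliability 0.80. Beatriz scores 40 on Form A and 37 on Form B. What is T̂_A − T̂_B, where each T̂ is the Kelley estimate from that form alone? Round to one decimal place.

T̂_A = 0.73(40) + 0.27(51) = 42.970
T̂_B = 0.80(37) + 0.20(50) = 39.600
T̂_A − T̂_B = 3.370

3.4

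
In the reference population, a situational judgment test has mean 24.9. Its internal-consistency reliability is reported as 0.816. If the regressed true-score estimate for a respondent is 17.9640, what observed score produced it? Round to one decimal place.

16.4

T̂ = ρX + (1 − ρ)μ  ⇒  X = (T̂ − (1 − ρ)μ) / ρ
X = (17.9640 − 0.184 × 24.9) / 0.816 = (17.9640 − 4.5816) / 0.816 = 13.3824 / 0.816 = 16.400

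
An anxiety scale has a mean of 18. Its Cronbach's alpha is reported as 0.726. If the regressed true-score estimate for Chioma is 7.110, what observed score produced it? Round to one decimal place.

T̂ = ρX + (1 − ρ)μ  ⇒  X = (T̂ − (1 − ρ)μ) / ρ
X = (7.110 − 0.274 × 18) / 0.726 = (7.110 − 4.932) / 0.726 = 2.178 / 0.726 = 3.000

3.0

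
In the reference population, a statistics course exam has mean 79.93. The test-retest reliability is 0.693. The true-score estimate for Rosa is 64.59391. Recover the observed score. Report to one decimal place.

57.8

T̂ = ρX + (1 − ρ)μ  ⇒  X = (T̂ − (1 − ρ)μ) / ρ
X = (64.59391 − 0.307 × 79.93) / 0.693 = (64.59391 − 24.53851) / 0.693 = 40.05540 / 0.693 = 57.800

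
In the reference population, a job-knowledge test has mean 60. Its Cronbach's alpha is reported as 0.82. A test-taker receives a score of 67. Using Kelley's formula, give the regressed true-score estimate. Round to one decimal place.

T̂ = ρX + (1 − ρ)μ
  = 0.82 × 67 + 0.18 × 60
  = 54.94 + 10.80
  = 65.74
  ≈ 65.7

65.7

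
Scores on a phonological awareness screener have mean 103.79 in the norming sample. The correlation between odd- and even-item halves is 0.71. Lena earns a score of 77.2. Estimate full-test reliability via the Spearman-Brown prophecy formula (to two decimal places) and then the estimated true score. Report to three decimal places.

81.720

Spearman-Brown: ρ = 2r/(1 + r) = 2(0.71)/(1 + 0.71) = 1.420/1.71 = 0.8304 → 0.83
T̂ = 0.83(77.2) + 0.17(103.79) = 64.076 + 17.6443 = 81.7203 → 81.720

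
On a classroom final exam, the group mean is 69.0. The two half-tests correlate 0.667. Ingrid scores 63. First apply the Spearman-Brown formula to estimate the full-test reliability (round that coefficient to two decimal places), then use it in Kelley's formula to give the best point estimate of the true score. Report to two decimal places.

64.20

Spearman-Brown: ρ = 2r/(1 + r) = 2(0.667)/(1 + 0.667) = 1.3340/1.667 = 0.8002 → 0.80
Weight the observed score by reliability and the mean by (1 − reliability): T̂ = 0.80·63 + 0.20·69.0 = 50.40 + 13.800 = 64.200.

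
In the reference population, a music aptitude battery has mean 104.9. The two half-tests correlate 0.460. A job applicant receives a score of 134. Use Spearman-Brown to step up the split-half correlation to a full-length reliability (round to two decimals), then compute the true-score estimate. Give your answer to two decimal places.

Spearman-Brown: ρ = 2r/(1 + r) = 2(0.460)/(1 + 0.460) = 0.9200/1.460 = 0.6301 → 0.63
Kelley's formula gives T̂ = 0.63·134 + 0.37·104.9 = 84.42 + 38.813 = 123.233.

123.23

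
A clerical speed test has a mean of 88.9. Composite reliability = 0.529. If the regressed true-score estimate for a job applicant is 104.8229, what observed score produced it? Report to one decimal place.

T̂ = ρX + (1 − ρ)μ  ⇒  X = (T̂ − (1 − ρ)μ) / ρ
X = (104.8229 − 0.471 × 88.9) / 0.529 = (104.8229 − 41.8719) / 0.529 = 62.9510 / 0.529 = 119.000

119.0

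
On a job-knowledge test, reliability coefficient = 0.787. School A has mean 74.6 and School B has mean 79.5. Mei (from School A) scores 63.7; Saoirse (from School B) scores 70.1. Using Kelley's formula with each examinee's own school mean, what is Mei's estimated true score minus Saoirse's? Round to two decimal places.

T̂_Mei = 0.787(63.7) + 0.213(74.6) = 66.0217
T̂_Saoirse = 0.787(70.1) + 0.213(79.5) = 72.1022
Difference = 66.0217 − 72.1022 = -6.0805

-6.08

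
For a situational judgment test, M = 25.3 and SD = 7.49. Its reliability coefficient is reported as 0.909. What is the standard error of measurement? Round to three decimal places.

2.259

SEM = SD · √(1 − ρ) = 7.49 × √0.091 = 7.49 × 0.3017 = 2.2594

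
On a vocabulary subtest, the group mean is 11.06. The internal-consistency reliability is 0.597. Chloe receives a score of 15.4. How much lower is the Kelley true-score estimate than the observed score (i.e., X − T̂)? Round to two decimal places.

1.75

T̂ = ρX + (1 − ρ)μ
  = 0.597 × 15.4 + 0.403 × 11.06
  = 9.1938 + 4.45718
  = 13.6510
  ≈ 13.651
X − T̂ = 15.4 − 13.651 = 1.749 → 1.75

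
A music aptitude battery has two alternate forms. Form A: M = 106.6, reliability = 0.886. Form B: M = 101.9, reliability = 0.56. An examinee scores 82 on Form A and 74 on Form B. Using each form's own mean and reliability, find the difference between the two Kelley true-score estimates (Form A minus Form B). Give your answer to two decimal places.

-1.47

T̂_A = 0.886(82) + 0.114(106.6) = 84.8044
T̂_B = 0.56(74) + 0.44(101.9) = 86.2760
T̂_A − T̂_B = -1.4716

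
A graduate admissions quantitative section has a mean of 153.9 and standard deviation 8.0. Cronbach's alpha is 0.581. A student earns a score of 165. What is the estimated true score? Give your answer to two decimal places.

160.35

T̂ = 0.581(165) + 0.419(153.9) = 95.865 + 64.4841 = 160.349 → 160.35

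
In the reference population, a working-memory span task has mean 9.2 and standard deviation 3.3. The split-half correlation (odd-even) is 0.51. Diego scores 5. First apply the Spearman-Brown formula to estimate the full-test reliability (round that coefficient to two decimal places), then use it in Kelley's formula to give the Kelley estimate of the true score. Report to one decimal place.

6.3

Spearman-Brown: ρ = 2r/(1 + r) = 2(0.51)/(1 + 0.51) = 1.020/1.51 = 0.6755 → 0.68
Kelley's formula gives T̂ = 0.68·5 + 0.32·9.2 = 3.40 + 2.944 = 6.34.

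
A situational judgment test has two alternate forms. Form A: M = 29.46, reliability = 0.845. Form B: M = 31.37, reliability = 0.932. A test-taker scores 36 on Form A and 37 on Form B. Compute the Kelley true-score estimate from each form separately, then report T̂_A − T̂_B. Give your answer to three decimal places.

T̂_A = 0.845(36) + 0.155(29.46) = 34.98630
T̂_B = 0.932(37) + 0.068(31.37) = 36.61716
T̂_A − T̂_B = -1.63086

-1.631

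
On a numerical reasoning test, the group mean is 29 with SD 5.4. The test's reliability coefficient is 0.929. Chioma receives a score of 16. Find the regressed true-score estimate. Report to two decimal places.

Kelley's formula gives T̂ = 0.929·16 + 0.071·29 = 14.864 + 2.059 = 16.923.

16.92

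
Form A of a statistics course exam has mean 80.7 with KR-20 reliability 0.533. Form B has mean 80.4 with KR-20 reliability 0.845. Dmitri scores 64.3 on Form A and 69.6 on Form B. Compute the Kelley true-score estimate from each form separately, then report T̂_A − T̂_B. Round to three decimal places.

T̂_A = 0.533(64.3) + 0.467(80.7) = 71.95880
T̂_B = 0.845(69.6) + 0.155(80.4) = 71.27400
T̂_A − T̂_B = 0.68480

0.685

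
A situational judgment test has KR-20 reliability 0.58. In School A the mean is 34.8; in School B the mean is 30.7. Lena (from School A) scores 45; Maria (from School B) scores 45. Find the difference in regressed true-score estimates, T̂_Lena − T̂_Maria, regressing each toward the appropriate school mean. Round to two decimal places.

T̂_Lena = 0.58(45) + 0.42(34.8) = 40.7160
T̂_Maria = 0.58(45) + 0.42(30.7) = 38.9940
Difference = 40.7160 − 38.9940 = 1.7220

1.72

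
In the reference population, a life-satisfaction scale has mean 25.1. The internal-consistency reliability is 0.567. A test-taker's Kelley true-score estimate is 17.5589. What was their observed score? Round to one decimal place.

11.8

T̂ = ρX + (1 − ρ)μ  ⇒  X = (T̂ − (1 − ρ)μ) / ρ
X = (17.5589 − 0.433 × 25.1) / 0.567 = (17.5589 − 10.8683) / 0.567 = 6.6906 / 0.567 = 11.800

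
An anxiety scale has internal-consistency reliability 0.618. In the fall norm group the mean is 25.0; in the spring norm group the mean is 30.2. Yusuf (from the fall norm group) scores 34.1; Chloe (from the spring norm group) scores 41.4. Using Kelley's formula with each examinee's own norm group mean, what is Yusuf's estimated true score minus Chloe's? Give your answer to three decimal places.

T̂_Yusuf = 0.618(34.1) + 0.382(25.0) = 30.62380
T̂_Chloe = 0.618(41.4) + 0.382(30.2) = 37.12160
Difference = 30.62380 − 37.12160 = -6.49780

-6.498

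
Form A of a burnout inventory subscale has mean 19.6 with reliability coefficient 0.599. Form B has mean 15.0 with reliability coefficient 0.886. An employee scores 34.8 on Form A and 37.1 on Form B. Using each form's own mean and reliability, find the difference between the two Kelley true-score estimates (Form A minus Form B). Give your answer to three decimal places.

T̂_A = 0.599(34.8) + 0.401(19.6) = 28.70480
T̂_B = 0.886(37.1) + 0.114(15.0) = 34.58060
T̂_A − T̂_B = -5.87580

-5.876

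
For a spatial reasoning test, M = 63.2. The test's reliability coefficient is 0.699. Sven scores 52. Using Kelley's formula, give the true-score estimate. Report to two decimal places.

T̂ = ρX + (1 − ρ)μ
  = 0.699 × 52 + 0.301 × 63.2
  = 36.348 + 19.0232
  = 55.371
  ≈ 55.37

55.37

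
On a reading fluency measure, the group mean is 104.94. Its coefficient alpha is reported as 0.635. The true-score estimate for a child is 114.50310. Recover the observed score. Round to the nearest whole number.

120

T̂ = ρX + (1 − ρ)μ  ⇒  X = (T̂ − (1 − ρ)μ) / ρ
X = (114.50310 − 0.365 × 104.94) / 0.635 = (114.50310 − 38.30310) / 0.635 = 76.20000 / 0.635 = 120.00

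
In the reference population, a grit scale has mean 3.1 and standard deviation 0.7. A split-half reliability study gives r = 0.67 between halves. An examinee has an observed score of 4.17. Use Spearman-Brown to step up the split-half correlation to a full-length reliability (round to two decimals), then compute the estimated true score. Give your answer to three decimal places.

Spearman-Brown: ρ = 2r/(1 + r) = 2(0.67)/(1 + 0.67) = 1.340/1.67 = 0.8024 → 0.80
T̂ = ρX + (1 − ρ)μ
  = 0.80 × 4.17 + 0.20 × 3.1
  = 3.3360 + 0.620
  = 3.9560
  ≈ 3.956

3.956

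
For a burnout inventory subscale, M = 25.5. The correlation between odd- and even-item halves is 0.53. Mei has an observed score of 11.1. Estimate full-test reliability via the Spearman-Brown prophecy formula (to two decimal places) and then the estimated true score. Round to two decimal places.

15.56

Spearman-Brown: ρ = 2r/(1 + r) = 2(0.53)/(1 + 0.53) = 1.060/1.53 = 0.6928 → 0.69
Weight the observed score by reliability and the mean by (1 − reliability): T̂ = 0.69·11.1 + 0.31·25.5 = 7.659 + 7.905 = 15.564.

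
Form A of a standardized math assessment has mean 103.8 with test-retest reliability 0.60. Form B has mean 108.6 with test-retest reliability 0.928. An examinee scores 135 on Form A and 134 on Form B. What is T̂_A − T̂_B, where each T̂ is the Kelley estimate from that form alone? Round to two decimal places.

T̂_A = 0.60(135) + 0.40(103.8) = 122.5200
T̂_B = 0.928(134) + 0.072(108.6) = 132.1712
T̂_A − T̂_B = -9.6512

-9.65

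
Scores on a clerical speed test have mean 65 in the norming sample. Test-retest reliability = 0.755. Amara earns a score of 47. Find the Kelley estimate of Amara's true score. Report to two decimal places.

T̂ = 0.755(47) + 0.245(65) = 35.485 + 15.925 = 51.410 → 51.41

51.41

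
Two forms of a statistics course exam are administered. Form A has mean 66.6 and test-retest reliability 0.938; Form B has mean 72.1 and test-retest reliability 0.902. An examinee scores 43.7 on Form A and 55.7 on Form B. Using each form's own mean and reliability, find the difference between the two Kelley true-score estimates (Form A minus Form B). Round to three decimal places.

-12.187

T̂_A = 0.938(43.7) + 0.062(66.6) = 45.11980
T̂_B = 0.902(55.7) + 0.098(72.1) = 57.30720
T̂_A − T̂_B = -12.18740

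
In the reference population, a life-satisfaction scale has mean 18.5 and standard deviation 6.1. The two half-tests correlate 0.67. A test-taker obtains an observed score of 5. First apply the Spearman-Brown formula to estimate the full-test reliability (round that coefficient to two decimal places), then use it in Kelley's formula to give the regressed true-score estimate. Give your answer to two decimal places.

Spearman-Brown: ρ = 2r/(1 + r) = 2(0.67)/(1 + 0.67) = 1.340/1.67 = 0.8024 → 0.80
T̂ = ρX + (1 − ρ)μ
  = 0.80 × 5 + 0.20 × 18.5
  = 4.00 + 3.700
  = 7.700
  ≈ 7.70

7.70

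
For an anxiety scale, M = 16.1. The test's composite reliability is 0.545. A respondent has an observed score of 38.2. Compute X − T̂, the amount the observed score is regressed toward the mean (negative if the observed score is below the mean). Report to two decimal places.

T̂ = ρX + (1 − ρ)μ
  = 0.545 × 38.2 + 0.455 × 16.1
  = 20.8190 + 7.3255
  = 28.1445
  ≈ 28.145
X − T̂ = 38.2 − 28.145 = 10.056 → 10.06

10.06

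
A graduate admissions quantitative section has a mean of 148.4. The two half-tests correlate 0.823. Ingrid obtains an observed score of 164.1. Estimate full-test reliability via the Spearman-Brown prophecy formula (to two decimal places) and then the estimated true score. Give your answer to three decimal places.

Spearman-Brown: ρ = 2r/(1 + r) = 2(0.823)/(1 + 0.823) = 1.6460/1.823 = 0.9029 → 0.90
T̂ = 0.90(164.1) + 0.10(148.4) = 147.690 + 14.840 = 162.5300 → 162.530

162.530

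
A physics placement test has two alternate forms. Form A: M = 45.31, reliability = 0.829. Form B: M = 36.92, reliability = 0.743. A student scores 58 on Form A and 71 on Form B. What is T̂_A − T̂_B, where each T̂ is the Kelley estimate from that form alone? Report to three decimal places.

T̂_A = 0.829(58) + 0.171(45.31) = 55.83001
T̂_B = 0.743(71) + 0.257(36.92) = 62.24144
T̂_A − T̂_B = -6.41143

-6.411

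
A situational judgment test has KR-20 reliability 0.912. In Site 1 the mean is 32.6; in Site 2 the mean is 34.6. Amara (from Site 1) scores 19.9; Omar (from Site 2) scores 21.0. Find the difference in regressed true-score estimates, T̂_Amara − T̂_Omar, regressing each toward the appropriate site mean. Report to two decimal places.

T̂_Amara = 0.912(19.9) + 0.088(32.6) = 21.0176
T̂_Omar = 0.912(21.0) + 0.088(34.6) = 22.1968
Difference = 21.0176 − 22.1968 = -1.1792

-1.18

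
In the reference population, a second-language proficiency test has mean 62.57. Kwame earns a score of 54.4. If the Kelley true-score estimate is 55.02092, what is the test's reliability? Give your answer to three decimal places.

0.924

T̂ = ρX + (1 − ρ)μ  ⇒  T̂ − μ = ρ(X − μ)
ρ = (T̂ − μ)/(X − μ) = (55.02092 − 62.57) / (54.4 − 62.57) = -7.54908 / -8.17 = 0.92400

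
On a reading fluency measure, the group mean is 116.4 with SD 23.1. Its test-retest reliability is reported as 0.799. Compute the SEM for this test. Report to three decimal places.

10.356

SEM = SD · √(1 − ρ) = 23.1 × √0.201 = 23.1 × 0.4483 = 10.3564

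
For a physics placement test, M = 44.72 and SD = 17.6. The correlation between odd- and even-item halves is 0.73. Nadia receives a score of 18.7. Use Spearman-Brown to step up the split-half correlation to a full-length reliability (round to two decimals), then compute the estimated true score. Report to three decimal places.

Spearman-Brown: ρ = 2r/(1 + r) = 2(0.73)/(1 + 0.73) = 1.460/1.73 = 0.8439 → 0.84
T̂ = ρX + (1 − ρ)μ
  = 0.84 × 18.7 + 0.16 × 44.72
  = 15.708 + 7.1552
  = 22.8632
  ≈ 22.863

22.863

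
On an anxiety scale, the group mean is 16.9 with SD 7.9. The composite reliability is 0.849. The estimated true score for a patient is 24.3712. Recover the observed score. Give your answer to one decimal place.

T̂ = ρX + (1 − ρ)μ  ⇒  X = (T̂ − (1 − ρ)μ) / ρ
X = (24.3712 − 0.151 × 16.9) / 0.849 = (24.3712 − 2.5519) / 0.849 = 21.8193 / 0.849 = 25.700

25.7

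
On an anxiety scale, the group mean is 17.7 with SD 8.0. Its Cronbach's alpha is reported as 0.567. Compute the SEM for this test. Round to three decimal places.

SEM = SD · √(1 − ρ) = 8.0 × √0.433 = 8.0 × 0.6580 = 5.2642

5.264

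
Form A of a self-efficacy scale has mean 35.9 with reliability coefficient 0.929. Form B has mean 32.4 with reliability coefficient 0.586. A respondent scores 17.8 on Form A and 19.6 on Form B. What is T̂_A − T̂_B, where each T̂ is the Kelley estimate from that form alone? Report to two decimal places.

T̂_A = 0.929(17.8) + 0.071(35.9) = 19.0851
T̂_B = 0.586(19.6) + 0.414(32.4) = 24.8992
T̂_A − T̂_B = -5.8141

-5.81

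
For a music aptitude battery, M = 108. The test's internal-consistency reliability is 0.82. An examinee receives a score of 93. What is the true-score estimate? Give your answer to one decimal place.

T̂ = ρX + (1 − ρ)μ
  = 0.82 × 93 + 0.18 × 108
  = 76.26 + 19.44
  = 95.70
  ≈ 95.7

95.7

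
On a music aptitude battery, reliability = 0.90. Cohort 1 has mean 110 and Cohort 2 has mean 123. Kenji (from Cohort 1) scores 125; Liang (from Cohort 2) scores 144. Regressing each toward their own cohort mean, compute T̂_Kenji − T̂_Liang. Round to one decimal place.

T̂_Kenji = 0.90(125) + 0.10(110) = 123.500
T̂_Liang = 0.90(144) + 0.10(123) = 141.900
Difference = 123.500 − 141.900 = -18.400

-18.4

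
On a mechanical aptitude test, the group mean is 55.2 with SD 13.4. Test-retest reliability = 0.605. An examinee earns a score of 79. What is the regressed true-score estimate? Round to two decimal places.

T̂ = ρX + (1 − ρ)μ
  = 0.605 × 79 + 0.395 × 55.2
  = 47.795 + 21.8040
  = 69.599
  ≈ 69.60

69.60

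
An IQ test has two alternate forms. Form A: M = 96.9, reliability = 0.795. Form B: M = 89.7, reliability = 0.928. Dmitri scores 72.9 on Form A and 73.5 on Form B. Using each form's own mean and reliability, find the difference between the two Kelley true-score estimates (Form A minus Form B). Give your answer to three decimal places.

T̂_A = 0.795(72.9) + 0.205(96.9) = 77.82000
T̂_B = 0.928(73.5) + 0.072(89.7) = 74.66640
T̂_A − T̂_B = 3.15360

3.154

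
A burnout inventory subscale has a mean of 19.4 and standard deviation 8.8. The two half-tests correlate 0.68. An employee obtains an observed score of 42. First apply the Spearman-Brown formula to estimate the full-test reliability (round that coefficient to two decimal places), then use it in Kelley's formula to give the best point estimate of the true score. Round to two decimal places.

37.71

Spearman-Brown: ρ = 2r/(1 + r) = 2(0.68)/(1 + 0.68) = 1.360/1.68 = 0.8095 → 0.81
Regress the observed score toward the mean by the unreliability: T̂ = 0.81·42 + 0.19·19.4 = 34.02 + 3.686 = 37.706.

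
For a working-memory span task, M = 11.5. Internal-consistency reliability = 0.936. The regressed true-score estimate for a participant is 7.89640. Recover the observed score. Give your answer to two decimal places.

T̂ = ρX + (1 − ρ)μ  ⇒  X = (T̂ − (1 − ρ)μ) / ρ
X = (7.89640 − 0.064 × 11.5) / 0.936 = (7.89640 − 0.7360) / 0.936 = 7.16040 / 0.936 = 7.6500

7.65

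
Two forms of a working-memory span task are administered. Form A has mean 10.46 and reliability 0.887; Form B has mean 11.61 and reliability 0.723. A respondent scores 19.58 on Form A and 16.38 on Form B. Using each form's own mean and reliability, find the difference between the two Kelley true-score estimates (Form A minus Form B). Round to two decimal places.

T̂_A = 0.887(19.58) + 0.113(10.46) = 18.5494
T̂_B = 0.723(16.38) + 0.277(11.61) = 15.0587
T̂_A − T̂_B = 3.4907

3.49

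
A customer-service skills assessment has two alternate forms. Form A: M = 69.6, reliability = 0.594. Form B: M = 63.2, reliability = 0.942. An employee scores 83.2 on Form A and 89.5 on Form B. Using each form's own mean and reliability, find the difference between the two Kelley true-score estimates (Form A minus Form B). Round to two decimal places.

T̂_A = 0.594(83.2) + 0.406(69.6) = 77.6784
T̂_B = 0.942(89.5) + 0.058(63.2) = 87.9746
T̂_A − T̂_B = -10.2962

-10.30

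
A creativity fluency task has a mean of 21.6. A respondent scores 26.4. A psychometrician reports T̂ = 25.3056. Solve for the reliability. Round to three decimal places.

T̂ = ρX + (1 − ρ)μ  ⇒  T̂ − μ = ρ(X − μ)
ρ = (T̂ − μ)/(X − μ) = (25.3056 − 21.6) / (26.4 − 21.6) = 3.7056 / 4.8 = 0.77200

0.772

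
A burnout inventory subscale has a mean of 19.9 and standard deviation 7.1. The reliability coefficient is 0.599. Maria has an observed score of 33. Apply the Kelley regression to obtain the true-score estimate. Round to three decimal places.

27.747

T̂ = 0.599(33) + 0.401(19.9) = 19.767 + 7.9799 = 27.7469 → 27.747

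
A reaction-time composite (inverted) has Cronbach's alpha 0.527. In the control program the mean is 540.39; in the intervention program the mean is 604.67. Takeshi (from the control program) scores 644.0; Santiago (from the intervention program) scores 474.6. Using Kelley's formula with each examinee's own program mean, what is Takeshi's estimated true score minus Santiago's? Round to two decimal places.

T̂_Takeshi = 0.527(644.0) + 0.473(540.39) = 594.9925
T̂_Santiago = 0.527(474.6) + 0.473(604.67) = 536.1231
Difference = 594.9925 − 536.1231 = 58.8694

58.87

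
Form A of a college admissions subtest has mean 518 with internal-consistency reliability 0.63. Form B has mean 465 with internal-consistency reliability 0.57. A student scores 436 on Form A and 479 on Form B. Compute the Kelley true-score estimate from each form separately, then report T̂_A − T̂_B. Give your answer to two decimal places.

-6.64

T̂_A = 0.63(436) + 0.37(518) = 466.3400
T̂_B = 0.57(479) + 0.43(465) = 472.9800
T̂_A − T̂_B = -6.6400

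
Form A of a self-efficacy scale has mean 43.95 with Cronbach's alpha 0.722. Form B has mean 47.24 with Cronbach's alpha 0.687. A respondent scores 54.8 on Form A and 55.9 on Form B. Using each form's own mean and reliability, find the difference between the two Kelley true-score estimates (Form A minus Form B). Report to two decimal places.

T̂_A = 0.722(54.8) + 0.278(43.95) = 51.7837
T̂_B = 0.687(55.9) + 0.313(47.24) = 53.1894
T̂_A − T̂_B = -1.4057

-1.41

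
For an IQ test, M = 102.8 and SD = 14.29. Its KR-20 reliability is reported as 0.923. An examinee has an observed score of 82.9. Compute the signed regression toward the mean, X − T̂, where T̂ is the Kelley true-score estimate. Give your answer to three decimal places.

-1.532

T̂ = ρX + (1 − ρ)μ
  = 0.923 × 82.9 + 0.077 × 102.8
  = 76.5167 + 7.9156
  = 84.43230
  ≈ 84.4323
X − T̂ = 82.9 − 84.4323 = -1.5323 → -1.532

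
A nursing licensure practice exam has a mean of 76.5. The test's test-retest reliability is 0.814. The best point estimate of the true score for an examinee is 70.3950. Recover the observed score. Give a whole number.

T̂ = ρX + (1 − ρ)μ  ⇒  X = (T̂ − (1 − ρ)μ) / ρ
X = (70.3950 − 0.186 × 76.5) / 0.814 = (70.3950 − 14.2290) / 0.814 = 56.1660 / 0.814 = 69.00

69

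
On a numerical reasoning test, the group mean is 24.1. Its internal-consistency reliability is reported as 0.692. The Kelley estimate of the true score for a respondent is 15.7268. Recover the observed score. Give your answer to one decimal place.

12.0

T̂ = ρX + (1 − ρ)μ  ⇒  X = (T̂ − (1 − ρ)μ) / ρ
X = (15.7268 − 0.308 × 24.1) / 0.692 = (15.7268 − 7.4228) / 0.692 = 8.3040 / 0.692 = 12.000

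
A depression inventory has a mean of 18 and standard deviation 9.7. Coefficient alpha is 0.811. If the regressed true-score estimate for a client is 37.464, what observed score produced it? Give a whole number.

T̂ = ρX + (1 − ρ)μ  ⇒  X = (T̂ − (1 − ρ)μ) / ρ
X = (37.464 − 0.189 × 18) / 0.811 = (37.464 − 3.402) / 0.811 = 34.062 / 0.811 = 42.00

42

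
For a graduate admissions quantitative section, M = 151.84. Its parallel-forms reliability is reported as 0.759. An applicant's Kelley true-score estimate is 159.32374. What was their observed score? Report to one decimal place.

161.7

T̂ = ρX + (1 − ρ)μ  ⇒  X = (T̂ − (1 − ρ)μ) / ρ
X = (159.32374 − 0.241 × 151.84) / 0.759 = (159.32374 − 36.59344) / 0.759 = 122.73030 / 0.759 = 161.700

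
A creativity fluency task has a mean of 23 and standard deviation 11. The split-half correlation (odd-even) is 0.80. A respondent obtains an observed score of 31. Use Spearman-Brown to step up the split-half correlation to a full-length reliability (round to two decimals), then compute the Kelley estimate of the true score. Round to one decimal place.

30.1

Spearman-Brown: ρ = 2r/(1 + r) = 2(0.80)/(1 + 0.80) = 1.600/1.80 = 0.8889 → 0.89
Regress the observed score toward the mean by the unreliability: T̂ = 0.89·31 + 0.11·23 = 27.59 + 2.53 = 30.12.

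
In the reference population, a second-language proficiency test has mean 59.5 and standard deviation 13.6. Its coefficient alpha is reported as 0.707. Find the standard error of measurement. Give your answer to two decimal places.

7.36

SEM = SD · √(1 − ρ) = 13.6 × √0.293 = 13.6 × 0.5413 = 7.362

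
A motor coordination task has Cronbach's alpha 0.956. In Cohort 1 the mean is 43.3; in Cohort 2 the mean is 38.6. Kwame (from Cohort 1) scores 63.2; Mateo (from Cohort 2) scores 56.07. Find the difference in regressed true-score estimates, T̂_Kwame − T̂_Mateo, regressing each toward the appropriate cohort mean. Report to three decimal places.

7.023

T̂_Kwame = 0.956(63.2) + 0.044(43.3) = 62.32440
T̂_Mateo = 0.956(56.07) + 0.044(38.6) = 55.30132
Difference = 62.32440 − 55.30132 = 7.02308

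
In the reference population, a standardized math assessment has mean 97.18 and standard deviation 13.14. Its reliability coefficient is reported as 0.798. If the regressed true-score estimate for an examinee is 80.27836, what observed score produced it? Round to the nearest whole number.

76

T̂ = ρX + (1 − ρ)μ  ⇒  X = (T̂ − (1 − ρ)μ) / ρ
X = (80.27836 − 0.202 × 97.18) / 0.798 = (80.27836 − 19.63036) / 0.798 = 60.64800 / 0.798 = 76.00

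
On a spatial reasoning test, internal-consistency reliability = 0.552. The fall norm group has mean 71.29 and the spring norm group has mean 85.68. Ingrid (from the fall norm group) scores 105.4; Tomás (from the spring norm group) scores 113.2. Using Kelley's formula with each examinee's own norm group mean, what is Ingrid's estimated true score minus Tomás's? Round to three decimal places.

-10.752

T̂_Ingrid = 0.552(105.4) + 0.448(71.29) = 90.11872
T̂_Tomás = 0.552(113.2) + 0.448(85.68) = 100.87104
Difference = 90.11872 − 100.87104 = -10.75232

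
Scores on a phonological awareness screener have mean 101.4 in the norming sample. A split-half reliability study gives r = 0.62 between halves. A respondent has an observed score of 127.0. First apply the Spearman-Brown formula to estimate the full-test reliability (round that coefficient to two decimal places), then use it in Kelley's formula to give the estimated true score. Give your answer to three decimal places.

121.112

Spearman-Brown: ρ = 2r/(1 + r) = 2(0.62)/(1 + 0.62) = 1.240/1.62 = 0.7654 → 0.77
T̂ = ρX + (1 − ρ)μ
  = 0.77 × 127.0 + 0.23 × 101.4
  = 97.790 + 23.322
  = 121.1120
  ≈ 121.112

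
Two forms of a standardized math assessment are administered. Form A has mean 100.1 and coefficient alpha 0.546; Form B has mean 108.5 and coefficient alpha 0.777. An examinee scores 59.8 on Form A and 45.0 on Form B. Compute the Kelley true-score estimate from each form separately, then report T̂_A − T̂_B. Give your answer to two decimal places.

T̂_A = 0.546(59.8) + 0.454(100.1) = 78.0962
T̂_B = 0.777(45.0) + 0.223(108.5) = 59.1605
T̂_A − T̂_B = 18.9357

18.94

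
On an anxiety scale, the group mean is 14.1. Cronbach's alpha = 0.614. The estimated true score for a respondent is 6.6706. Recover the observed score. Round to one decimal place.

T̂ = ρX + (1 − ρ)μ  ⇒  X = (T̂ − (1 − ρ)μ) / ρ
X = (6.6706 − 0.386 × 14.1) / 0.614 = (6.6706 − 5.4426) / 0.614 = 1.2280 / 0.614 = 2.000

2.0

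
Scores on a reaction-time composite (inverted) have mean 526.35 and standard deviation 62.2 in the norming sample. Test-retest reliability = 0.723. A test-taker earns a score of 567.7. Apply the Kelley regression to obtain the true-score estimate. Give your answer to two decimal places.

T̂ = 0.723(567.7) + 0.277(526.35) = 410.4471 + 145.79895 = 556.246 → 556.25

556.25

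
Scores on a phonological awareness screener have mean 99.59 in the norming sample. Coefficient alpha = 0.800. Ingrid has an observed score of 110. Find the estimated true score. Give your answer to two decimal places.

Weight the observed score by reliability and the mean by (1 − reliability): T̂ = 0.800·110 + 0.200·99.59 = 88.000 + 19.91800 = 107.918.

107.92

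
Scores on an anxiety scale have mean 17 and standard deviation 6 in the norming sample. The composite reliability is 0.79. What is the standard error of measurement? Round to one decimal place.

2.7

SEM = SD · √(1 − ρ) = 6 × √0.21 = 6 × 0.4583 = 2.750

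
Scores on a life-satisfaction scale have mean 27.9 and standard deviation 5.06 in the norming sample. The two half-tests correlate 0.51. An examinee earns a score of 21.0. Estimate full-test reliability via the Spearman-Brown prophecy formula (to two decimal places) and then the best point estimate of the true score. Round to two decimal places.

Spearman-Brown: ρ = 2r/(1 + r) = 2(0.51)/(1 + 0.51) = 1.020/1.51 = 0.6755 → 0.68
T̂ = 0.68(21.0) + 0.32(27.9) = 14.280 + 8.928 = 23.208 → 23.21

23.21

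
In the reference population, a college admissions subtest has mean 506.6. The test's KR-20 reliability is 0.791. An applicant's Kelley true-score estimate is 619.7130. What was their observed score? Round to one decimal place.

649.6

T̂ = ρX + (1 − ρ)μ  ⇒  X = (T̂ − (1 − ρ)μ) / ρ
X = (619.7130 − 0.209 × 506.6) / 0.791 = (619.7130 − 105.8794) / 0.791 = 513.8336 / 0.791 = 649.600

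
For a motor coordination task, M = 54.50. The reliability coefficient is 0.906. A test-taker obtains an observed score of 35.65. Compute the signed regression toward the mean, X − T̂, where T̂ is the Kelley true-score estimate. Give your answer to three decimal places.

T̂ = 0.906(35.65) + 0.094(54.50) = 32.29890 + 5.12300 = 37.42190 → 37.4219
X − T̂ = 35.65 − 37.4219 = -1.7719 → -1.772

-1.772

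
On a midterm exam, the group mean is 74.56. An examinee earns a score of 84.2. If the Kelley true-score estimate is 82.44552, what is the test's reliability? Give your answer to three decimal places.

T̂ = ρX + (1 − ρ)μ  ⇒  T̂ − μ = ρ(X − μ)
ρ = (T̂ − μ)/(X − μ) = (82.44552 − 74.56) / (84.2 − 74.56) = 7.88552 / 9.64 = 0.81800

0.818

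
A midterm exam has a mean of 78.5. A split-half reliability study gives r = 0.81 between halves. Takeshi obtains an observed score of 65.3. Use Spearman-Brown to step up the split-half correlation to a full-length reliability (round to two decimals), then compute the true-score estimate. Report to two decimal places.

66.62

Spearman-Brown: ρ = 2r/(1 + r) = 2(0.81)/(1 + 0.81) = 1.620/1.81 = 0.8950 → 0.90
T̂ = ρX + (1 − ρ)μ
  = 0.90 × 65.3 + 0.10 × 78.5
  = 58.770 + 7.850
  = 66.620
  ≈ 66.62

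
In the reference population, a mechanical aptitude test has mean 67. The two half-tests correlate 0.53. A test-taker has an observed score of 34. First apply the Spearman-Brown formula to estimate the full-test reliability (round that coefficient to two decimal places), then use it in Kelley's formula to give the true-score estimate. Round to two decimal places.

44.23

Spearman-Brown: ρ = 2r/(1 + r) = 2(0.53)/(1 + 0.53) = 1.060/1.53 = 0.6928 → 0.69
T̂ = ρX + (1 − ρ)μ
  = 0.69 × 34 + 0.31 × 67
  = 23.46 + 20.77
  = 44.230
  ≈ 44.23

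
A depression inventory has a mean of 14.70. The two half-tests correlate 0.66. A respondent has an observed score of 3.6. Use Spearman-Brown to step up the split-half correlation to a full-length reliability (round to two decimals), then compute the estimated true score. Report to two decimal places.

Spearman-Brown: ρ = 2r/(1 + r) = 2(0.66)/(1 + 0.66) = 1.320/1.66 = 0.7952 → 0.80
T̂ = ρX + (1 − ρ)μ
  = 0.80 × 3.6 + 0.20 × 14.70
  = 2.880 + 2.9400
  = 5.820
  ≈ 5.82

5.82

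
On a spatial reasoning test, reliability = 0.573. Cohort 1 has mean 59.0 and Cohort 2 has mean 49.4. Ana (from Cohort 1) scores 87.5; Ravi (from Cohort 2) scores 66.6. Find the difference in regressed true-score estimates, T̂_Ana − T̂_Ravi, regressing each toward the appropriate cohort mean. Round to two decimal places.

T̂_Ana = 0.573(87.5) + 0.427(59.0) = 75.3305
T̂_Ravi = 0.573(66.6) + 0.427(49.4) = 59.2556
Difference = 75.3305 − 59.2556 = 16.0749

16.07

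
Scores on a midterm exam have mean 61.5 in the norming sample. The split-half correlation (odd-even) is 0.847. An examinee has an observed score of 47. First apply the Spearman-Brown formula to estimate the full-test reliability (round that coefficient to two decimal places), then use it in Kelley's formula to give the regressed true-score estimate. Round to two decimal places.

Spearman-Brown: ρ = 2r/(1 + r) = 2(0.847)/(1 + 0.847) = 1.6940/1.847 = 0.9172 → 0.92
Regress the observed score toward the mean by the unreliability: T̂ = 0.92·47 + 0.08·61.5 = 43.24 + 4.920 = 48.160.

48.16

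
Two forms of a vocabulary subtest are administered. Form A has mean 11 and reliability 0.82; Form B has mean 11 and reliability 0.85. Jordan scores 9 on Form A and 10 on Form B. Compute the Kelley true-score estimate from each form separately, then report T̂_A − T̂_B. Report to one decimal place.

-0.8

T̂_A = 0.82(9) + 0.18(11) = 9.360
T̂_B = 0.85(10) + 0.15(11) = 10.150
T̂_A − T̂_B = -0.790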